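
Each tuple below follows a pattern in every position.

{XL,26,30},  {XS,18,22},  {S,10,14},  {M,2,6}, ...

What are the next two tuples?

{L,-6,-2}, {XL,-14,-10}

Size: runs through clothing sizes XS→XL; XL, XS, S, M → L → XL.
Second component goes 26, 18, 10, 2 → -6 → -14 (−8 each step).
For the third component, always 4 more than the second component: 30, 22, 14, 6 → -2 → -10.
Putting the parts together: {L,-6,-2} and then {XL,-14,-10}.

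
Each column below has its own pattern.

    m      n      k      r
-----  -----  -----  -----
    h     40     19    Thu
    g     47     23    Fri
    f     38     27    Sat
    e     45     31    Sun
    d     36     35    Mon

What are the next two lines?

Column m: letters move back 1 place in the alphabet, so h, g, f, e, d → c → b.
Column n: alternating steps +7, −9, +7, −9, …, so 40, 47, 38, 45, 36 → 43 → 34.
Column k goes 19, 23, 27, 31, 35 → 39 → 43 (+4 each step).
For the column r, runs through the weekdays Mon→Sun: Thu, Fri, Sat, Sun, Mon → Tue → Wed.
So the next two lines are c  43  39  Tue and b  34  43  Wed.

c  43  39  Tue; b  34  43  Wed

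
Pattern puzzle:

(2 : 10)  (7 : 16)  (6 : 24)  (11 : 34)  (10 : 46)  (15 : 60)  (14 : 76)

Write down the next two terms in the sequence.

(19 : 94), (18 : 114)

For the first slot, alternating steps +5, −1, +5, −1, …: 2, 7, 6, 11, 10, 15, 14 → 19 → 18.
Second slot — differences are 6, 8, 10, … (increasing by 2 each time): 10, 16, 24, 34, 46, 60, 76 → 94 → 114.
Putting the parts together: (19 : 94) and then (18 : 114).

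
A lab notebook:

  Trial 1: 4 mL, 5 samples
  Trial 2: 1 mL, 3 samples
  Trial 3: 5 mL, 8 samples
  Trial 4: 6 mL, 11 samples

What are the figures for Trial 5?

11 mL, 19 samples

ML: each term is the sum of the two before it, so 4, 1, 5, 6 → 11.
Samples: each term is the sum of the two before it, so 5, 3, 8, 11 → 19.
So the next row is 11 mL, 19 samples.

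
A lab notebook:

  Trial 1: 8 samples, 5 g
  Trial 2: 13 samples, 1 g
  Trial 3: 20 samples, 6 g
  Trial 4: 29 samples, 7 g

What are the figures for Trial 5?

40 samples, 13 g

Samples: 8, 13, 20, 29 → 40 (differences are 5, 7, 9, … (increasing by 2 each time)).
G — each term is the sum of the two before it: 5, 1, 6, 7 → 13.
Putting it together: 40 samples, 13 g.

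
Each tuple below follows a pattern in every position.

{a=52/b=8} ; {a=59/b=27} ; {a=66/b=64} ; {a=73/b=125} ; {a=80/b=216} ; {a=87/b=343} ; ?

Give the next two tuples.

A: 52, 59, 66, 73, 80, 87 → 94 → 101 (+7 each step).
For the b, perfect cubes: 2³, 3³, 4³, …: 8, 27, 64, 125, 216, 343 → 512 → 729.
Putting the parts together: {a=94/b=512} and then {a=101/b=729}.

{a=94/b=512}, {a=101/b=729}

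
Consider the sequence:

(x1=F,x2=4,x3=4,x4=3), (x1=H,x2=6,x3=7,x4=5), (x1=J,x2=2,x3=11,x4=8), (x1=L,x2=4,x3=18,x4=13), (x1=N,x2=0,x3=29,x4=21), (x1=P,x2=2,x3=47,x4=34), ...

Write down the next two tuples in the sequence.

(x1=R,x2=-2,x3=76,x4=55), (x1=T,x2=0,x3=123,x4=89)

X1: letters move forward 2 places in the alphabet; F, H, J, L, N, P → R → T.
X2 goes 4, 6, 2, 4, 0, 2 → -2 → 0 (alternating steps +2, −4, +2, −4, …).
X3: each term is the sum of the two before it; 4, 7, 11, 18, 29, 47 → 76 → 123.
X4: each term is the sum of the two before it, so 3, 5, 8, 13, 21, 34 → 55 → 89.
So the next two tuples are (x1=R,x2=-2,x3=76,x4=55) and (x1=T,x2=0,x3=123,x4=89).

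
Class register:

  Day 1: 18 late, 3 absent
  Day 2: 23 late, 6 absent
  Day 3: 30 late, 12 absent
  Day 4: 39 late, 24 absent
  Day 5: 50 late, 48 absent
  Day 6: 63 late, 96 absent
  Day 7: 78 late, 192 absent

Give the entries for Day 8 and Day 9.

Late: differences are 5, 7, 9, … (increasing by 2 each time); 18, 23, 30, 39, 50, 63, 78 → 95 → 114.
Absent goes 3, 6, 12, 24, 48, 96, 192 → 384 → 768 (×2 each step).
Putting the parts together: 95 late, 384 absent and then 114 late, 768 absent.

95 late, 384 absent; 114 late, 768 absent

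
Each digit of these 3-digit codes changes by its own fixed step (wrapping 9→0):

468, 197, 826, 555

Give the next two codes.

First digit goes 4, 1, 8, 5 → 2 → 9 (−3 each step, mod 10).
Second digit: +3 each step, mod 10; 6, 9, 2, 5 → 8 → 1.
Third digit goes 8, 7, 6, 5 → 4 → 3 (−1 each step, mod 10).
So the next two codes are 284 and 913.

284, 913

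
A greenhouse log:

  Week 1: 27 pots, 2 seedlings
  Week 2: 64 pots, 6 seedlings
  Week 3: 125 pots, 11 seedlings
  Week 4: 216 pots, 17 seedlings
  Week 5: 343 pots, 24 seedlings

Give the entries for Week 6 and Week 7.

512 pots, 32 seedlings; 729 pots, 41 seedlings

Pots — perfect cubes: 3³, 4³, 5³, …: 27, 64, 125, 216, 343 → 512 → 729.
Seedlings: 2, 6, 11, 17, 24 → 32 → 41 (differences are 4, 5, 6, … (increasing by 1 each time)).
So the next two rows are 512 pots, 32 seedlings and 729 pots, 41 seedlings.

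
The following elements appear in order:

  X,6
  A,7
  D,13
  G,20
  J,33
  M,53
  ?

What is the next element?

P,86

Letter: letters move forward 3 places in the alphabet, wrapping Z→A; X, A, D, G, J, M → P.
Second value goes 6, 7, 13, 20, 33, 53 → 86 (each term is the sum of the two before it).
Putting it together: P,86.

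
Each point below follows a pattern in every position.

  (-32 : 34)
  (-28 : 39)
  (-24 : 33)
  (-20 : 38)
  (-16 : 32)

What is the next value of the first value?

-12

For the first value, +4 each step: -32, -28, -24, -20, -16 → -12.
Second value goes 34, 39, 33, 38, 32 → 37 (alternating steps +5, −6, +5, −6, …).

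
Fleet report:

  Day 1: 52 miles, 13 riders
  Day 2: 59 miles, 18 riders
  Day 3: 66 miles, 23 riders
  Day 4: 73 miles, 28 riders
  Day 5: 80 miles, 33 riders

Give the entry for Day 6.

87 miles, 38 riders

Miles: +7 each step, so 52, 59, 66, 73, 80 → 87.
For the riders, +5 each step: 13, 18, 23, 28, 33 → 38.
Putting it together: 87 miles, 38 riders.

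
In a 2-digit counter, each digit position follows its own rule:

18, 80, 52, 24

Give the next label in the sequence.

First digit: −3 each step, mod 10, so 1, 8, 5, 2 → 9.
Second digit: 8, 0, 2, 4 → 6 (+2 each step, mod 10).
So the next label is 96.

96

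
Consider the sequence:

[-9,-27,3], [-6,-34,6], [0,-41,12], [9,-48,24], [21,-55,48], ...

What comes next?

First entry: -9, -6, 0, 9, 21 → 36 (differences are 3, 6, 9, … (increasing by 3 each time)).
Second entry — −7 each step: -27, -34, -41, -48, -55 → -62.
For the third entry, ×2 each step: 3, 6, 12, 24, 48 → 96.
So the next triple is [36,-62,96].

[36,-62,96]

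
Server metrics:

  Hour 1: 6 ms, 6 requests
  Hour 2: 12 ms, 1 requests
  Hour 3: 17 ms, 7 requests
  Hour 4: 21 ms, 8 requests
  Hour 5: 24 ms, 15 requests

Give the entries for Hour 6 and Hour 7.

Ms: differences are 6, 5, 4, … (decreasing by 1 each time); 6, 12, 17, 21, 24 → 26 → 27.
Requests: each term is the sum of the two before it; 6, 1, 7, 8, 15 → 23 → 38.
Putting the parts together: 26 ms, 23 requests and then 27 ms, 38 requests.

26 ms, 23 requests; 27 ms, 38 requests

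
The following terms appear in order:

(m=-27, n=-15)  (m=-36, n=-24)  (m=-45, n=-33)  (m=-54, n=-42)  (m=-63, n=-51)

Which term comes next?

(m=-72, n=-60)

M goes -27, -36, -45, -54, -63 → -72 (−9 each step).
N goes -15, -24, -33, -42, -51 → -60 (always 12 more than the m).
Putting it together: (m=-72, n=-60).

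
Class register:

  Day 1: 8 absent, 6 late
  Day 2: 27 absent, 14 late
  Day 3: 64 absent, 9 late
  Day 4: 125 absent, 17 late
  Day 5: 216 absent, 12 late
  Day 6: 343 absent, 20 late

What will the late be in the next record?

Absent: perfect cubes: 2³, 3³, 4³, …, so 8, 27, 64, 125, 216, 343 → 512.
Late — alternating steps +8, −5, +8, −5, …: 6, 14, 9, 17, 12, 20 → 15.

15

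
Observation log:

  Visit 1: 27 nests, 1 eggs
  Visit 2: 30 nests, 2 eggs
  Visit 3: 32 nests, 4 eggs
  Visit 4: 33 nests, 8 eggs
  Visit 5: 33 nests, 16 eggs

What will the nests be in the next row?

Nests: 27, 30, 32, 33, 33 → 32 (differences are 3, 2, 1, … (decreasing by 1 each time)).

32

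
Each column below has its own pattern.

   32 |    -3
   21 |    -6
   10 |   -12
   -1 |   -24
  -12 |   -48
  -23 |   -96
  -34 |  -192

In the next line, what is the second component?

For the second component, ×2 each step: -3, -6, -12, -24, -48, -96, -192 → -384.

-384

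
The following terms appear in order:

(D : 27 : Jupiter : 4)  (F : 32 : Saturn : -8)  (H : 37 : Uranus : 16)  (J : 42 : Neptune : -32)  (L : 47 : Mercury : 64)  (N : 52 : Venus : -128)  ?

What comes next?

(P : 57 : Earth : 256)

For the letter, letters move forward 2 places in the alphabet: D, F, H, J, L, N → P.
For the second value, +5 each step: 27, 32, 37, 42, 47, 52 → 57.
Planet: runs through the planets Mercury→Neptune; Jupiter, Saturn, Uranus, Neptune, Mercury, Venus → Earth.
Fourth value: ×(-2) each step; 4, -8, 16, -32, 64, -128 → 256.
Combining the parts gives (P : 57 : Earth : 256).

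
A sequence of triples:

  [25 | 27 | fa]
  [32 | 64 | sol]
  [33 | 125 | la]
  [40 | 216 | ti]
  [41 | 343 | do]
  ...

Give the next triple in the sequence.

First part: alternating steps +7, +1, +7, +1, …; 25, 32, 33, 40, 41 → 48.
For the second part, perfect cubes: 3³, 4³, 5³, …: 27, 64, 125, 216, 343 → 512.
Note: runs through the solfège scale do→ti, so fa, sol, la, ti, do → re.
So the next triple is [48 | 512 | re].

[48 | 512 | re]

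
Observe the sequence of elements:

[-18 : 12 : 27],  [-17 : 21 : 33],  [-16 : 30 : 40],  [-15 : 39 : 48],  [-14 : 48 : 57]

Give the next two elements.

[-13 : 57 : 67], [-12 : 66 : 78]

For the first value, +1 each step: -18, -17, -16, -15, -14 → -13 → -12.
Second value: 12, 21, 30, 39, 48 → 57 → 66 (+9 each step).
Third value: differences are 6, 7, 8, … (increasing by 1 each time); 27, 33, 40, 48, 57 → 67 → 78.
So the next two elements are [-13 : 57 : 67] and [-12 : 66 : 78].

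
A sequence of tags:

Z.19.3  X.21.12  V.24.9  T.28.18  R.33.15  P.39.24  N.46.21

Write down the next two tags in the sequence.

L.54.30, J.63.27

Letter: Z, X, V, T, R, P, N → L → J (letters move back 2 places in the alphabet).
Second component: 19, 21, 24, 28, 33, 39, 46 → 54 → 63 (differences are 2, 3, 4, … (increasing by 1 each time)).
Third component — alternating steps +9, −3, +9, −3, …: 3, 12, 9, 18, 15, 24, 21 → 30 → 27.
So the next two tags are L.54.30 and J.63.27.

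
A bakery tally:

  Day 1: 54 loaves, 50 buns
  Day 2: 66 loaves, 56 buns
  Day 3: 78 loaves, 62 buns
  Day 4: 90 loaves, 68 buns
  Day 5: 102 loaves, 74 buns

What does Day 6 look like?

For the loaves, +12 each step: 54, 66, 78, 90, 102 → 114.
Buns: +6 each step, so 50, 56, 62, 68, 74 → 80.
Combining the parts gives 114 loaves, 80 buns.

114 loaves, 80 buns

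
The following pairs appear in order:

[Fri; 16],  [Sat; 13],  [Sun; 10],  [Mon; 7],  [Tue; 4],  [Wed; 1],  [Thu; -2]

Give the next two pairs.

Day goes Fri, Sat, Sun, Mon, Tue, Wed, Thu → Fri → Sat (runs through the weekdays Mon→Sun).
Second coordinate: −3 each step, so 16, 13, 10, 7, 4, 1, -2 → -5 → -8.
Putting the parts together: [Fri; -5] and then [Sat; -8].

[Fri; -5], [Sat; -8]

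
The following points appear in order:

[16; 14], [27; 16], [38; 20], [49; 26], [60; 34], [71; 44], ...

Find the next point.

First slot: +11 each step; 16, 27, 38, 49, 60, 71 → 82.
For the second slot, differences are 2, 4, 6, … (increasing by 2 each time): 14, 16, 20, 26, 34, 44 → 56.
So the next point is [82; 56].

[82; 56]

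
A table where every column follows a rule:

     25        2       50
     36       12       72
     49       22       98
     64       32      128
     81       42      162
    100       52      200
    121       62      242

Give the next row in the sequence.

144  72  288

First component goes 25, 36, 49, 64, 81, 100, 121 → 144 (perfect squares: 5², 6², 7², …).
Second component: +10 each step; 2, 12, 22, 32, 42, 52, 62 → 72.
Third component: always 2 × the first component, so 50, 72, 98, 128, 162, 200, 242 → 288.
Putting it together: 144  72  288.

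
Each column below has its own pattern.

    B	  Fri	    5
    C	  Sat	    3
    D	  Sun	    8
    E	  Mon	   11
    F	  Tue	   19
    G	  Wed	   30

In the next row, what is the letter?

H

Letter goes B, C, D, E, F, G → H (letters move forward 1 place in the alphabet).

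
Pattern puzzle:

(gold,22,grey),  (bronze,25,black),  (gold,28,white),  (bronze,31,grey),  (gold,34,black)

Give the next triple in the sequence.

(bronze,37,white)

Rank — alternates gold ↔ bronze: gold, bronze, gold, bronze, gold → bronze.
Second component: 22, 25, 28, 31, 34 → 37 (+3 each step).
Shade: repeats grey → black → white, so grey, black, white, grey, black → white.
Putting it together: (bronze,37,white).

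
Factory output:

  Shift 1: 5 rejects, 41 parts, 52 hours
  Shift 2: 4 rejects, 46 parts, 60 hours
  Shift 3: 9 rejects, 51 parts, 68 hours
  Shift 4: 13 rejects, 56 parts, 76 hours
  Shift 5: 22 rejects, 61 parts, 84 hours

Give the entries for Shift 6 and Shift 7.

35 rejects, 66 parts, 92 hours; 57 rejects, 71 parts, 100 hours

Rejects: each term is the sum of the two before it, so 5, 4, 9, 13, 22 → 35 → 57.
For the parts, +5 each step: 41, 46, 51, 56, 61 → 66 → 71.
For the hours, +8 each step: 52, 60, 68, 76, 84 → 92 → 100.
So the next two records are 35 rejects, 66 parts, 92 hours and 57 rejects, 71 parts, 100 hours.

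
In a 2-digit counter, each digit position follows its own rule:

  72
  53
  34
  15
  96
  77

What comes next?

First digit: 7, 5, 3, 1, 9, 7 → 5 (−2 each step, mod 10).
Second digit: 2, 3, 4, 5, 6, 7 → 8 (+1 each step, mod 10).
So the next code is 58.

58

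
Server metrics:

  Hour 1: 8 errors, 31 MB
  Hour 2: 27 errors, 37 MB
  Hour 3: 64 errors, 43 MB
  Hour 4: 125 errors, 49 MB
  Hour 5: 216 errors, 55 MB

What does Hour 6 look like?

343 errors, 61 MB

Errors: perfect cubes: 2³, 3³, 4³, …; 8, 27, 64, 125, 216 → 343.
For the MB, +6 each step: 31, 37, 43, 49, 55 → 61.
Putting it together: 343 errors, 61 MB.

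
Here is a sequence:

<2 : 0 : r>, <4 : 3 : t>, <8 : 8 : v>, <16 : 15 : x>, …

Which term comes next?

First value: 2, 4, 8, 16 → 32 (×2 each step).
Second value: differences are 3, 5, 7, … (increasing by 2 each time); 0, 3, 8, 15 → 24.
For the letter, letters move forward 2 places in the alphabet: r, t, v, x → z.
Combining the parts gives <32 : 24 : z>.

<32 : 24 : z>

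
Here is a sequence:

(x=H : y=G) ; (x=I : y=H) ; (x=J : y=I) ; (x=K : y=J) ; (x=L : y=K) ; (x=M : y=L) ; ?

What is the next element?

X goes H, I, J, K, L, M → N (letters move forward 1 place in the alphabet).
Y — letters move forward 1 place in the alphabet: G, H, I, J, K, L → M.
Combining the parts gives (x=N : y=M).

(x=N : y=M)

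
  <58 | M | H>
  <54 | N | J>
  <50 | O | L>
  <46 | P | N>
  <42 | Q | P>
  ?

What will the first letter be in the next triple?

R

For the first letter, letters move forward 1 place in the alphabet: M, N, O, P, Q → R.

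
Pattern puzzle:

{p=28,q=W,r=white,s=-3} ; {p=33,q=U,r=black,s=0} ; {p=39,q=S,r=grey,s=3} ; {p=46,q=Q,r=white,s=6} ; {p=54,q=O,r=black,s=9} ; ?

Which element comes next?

{p=63,q=M,r=grey,s=12}

P: 28, 33, 39, 46, 54 → 63 (differences are 5, 6, 7, … (increasing by 1 each time)).
Q: W, U, S, Q, O → M (letters move back 2 places in the alphabet).
R: white, black, grey, white, black → grey (repeats white → black → grey).
S: +3 each step; -3, 0, 3, 6, 9 → 12.
Putting it together: {p=63,q=M,r=grey,s=12}.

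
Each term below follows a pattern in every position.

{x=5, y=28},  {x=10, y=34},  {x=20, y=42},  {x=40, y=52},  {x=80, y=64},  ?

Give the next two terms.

{x=160, y=78}, {x=320, y=94}

X goes 5, 10, 20, 40, 80 → 160 → 320 (×2 each step).
Y — differences are 6, 8, 10, … (increasing by 2 each time): 28, 34, 42, 52, 64 → 78 → 94.
So the next two terms are {x=160, y=78} and {x=320, y=94}.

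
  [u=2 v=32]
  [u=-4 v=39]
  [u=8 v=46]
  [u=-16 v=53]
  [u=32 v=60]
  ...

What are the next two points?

U: ×(-2) each step, so 2, -4, 8, -16, 32 → -64 → 128.
V goes 32, 39, 46, 53, 60 → 67 → 74 (+7 each step).
Putting the parts together: [u=-64 v=67] and then [u=128 v=74].

[u=-64 v=67], [u=128 v=74]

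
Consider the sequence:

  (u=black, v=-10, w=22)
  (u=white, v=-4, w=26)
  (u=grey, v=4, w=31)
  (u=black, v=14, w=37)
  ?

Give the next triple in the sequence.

U goes black, white, grey, black → white (repeats black → white → grey).
V: differences are 6, 8, 10, … (increasing by 2 each time), so -10, -4, 4, 14 → 26.
W goes 22, 26, 31, 37 → 44 (differences are 4, 5, 6, … (increasing by 1 each time)).
Putting it together: (u=white, v=26, w=44).

(u=white, v=26, w=44)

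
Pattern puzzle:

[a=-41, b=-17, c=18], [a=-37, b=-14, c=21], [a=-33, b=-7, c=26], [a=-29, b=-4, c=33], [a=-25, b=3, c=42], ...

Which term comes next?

[a=-21, b=6, c=53]

For the a, +4 each step: -41, -37, -33, -29, -25 → -21.
B: alternating steps +3, +7, +3, +7, …, so -17, -14, -7, -4, 3 → 6.
C — differences are 3, 5, 7, … (increasing by 2 each time): 18, 21, 26, 33, 42 → 53.
Putting it together: [a=-21, b=6, c=53].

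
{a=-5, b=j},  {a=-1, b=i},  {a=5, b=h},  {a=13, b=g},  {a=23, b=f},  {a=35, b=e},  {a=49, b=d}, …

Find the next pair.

A goes -5, -1, 5, 13, 23, 35, 49 → 65 (differences are 4, 6, 8, … (increasing by 2 each time)).
B — letters move back 1 place in the alphabet: j, i, h, g, f, e, d → c.
Combining the parts gives {a=65, b=c}.

{a=65, b=c}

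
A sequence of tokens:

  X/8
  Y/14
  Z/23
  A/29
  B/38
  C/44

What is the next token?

D/53

Letter: X, Y, Z, A, B, C → D (letters move forward 1 place in the alphabet, wrapping Z→A).
Second component: alternating steps +6, +9, +6, +9, …; 8, 14, 23, 29, 38, 44 → 53.
Combining the parts gives D/53.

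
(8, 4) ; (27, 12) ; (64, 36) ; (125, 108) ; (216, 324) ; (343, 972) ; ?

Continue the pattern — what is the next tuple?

For the first part, perfect cubes: 2³, 3³, 4³, …: 8, 27, 64, 125, 216, 343 → 512.
Second part goes 4, 12, 36, 108, 324, 972 → 2916 (×3 each step).
Combining the parts gives (512, 2916).

(512, 2916)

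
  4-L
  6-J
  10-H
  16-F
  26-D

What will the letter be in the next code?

First component: each term is the sum of the two before it, so 4, 6, 10, 16, 26 → 42.
Letter: letters move back 2 places in the alphabet; L, J, H, F, D → B.

B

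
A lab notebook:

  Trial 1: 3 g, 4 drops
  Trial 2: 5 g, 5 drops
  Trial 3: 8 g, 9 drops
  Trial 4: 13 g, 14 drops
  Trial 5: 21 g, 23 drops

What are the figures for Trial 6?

G — each term is the sum of the two before it: 3, 5, 8, 13, 21 → 34.
Drops: 4, 5, 9, 14, 23 → 37 (each term is the sum of the two before it).
So the next line is 34 g, 37 drops.

34 g, 37 drops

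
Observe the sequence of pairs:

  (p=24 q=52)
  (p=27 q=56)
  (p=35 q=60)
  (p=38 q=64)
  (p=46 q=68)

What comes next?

(p=49 q=72)

P goes 24, 27, 35, 38, 46 → 49 (alternating steps +3, +8, +3, +8, …).
Q — +4 each step: 52, 56, 60, 64, 68 → 72.
So the next pair is (p=49 q=72).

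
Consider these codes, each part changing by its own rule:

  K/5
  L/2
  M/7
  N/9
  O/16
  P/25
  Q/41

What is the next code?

Letter: letters move forward 1 place in the alphabet; K, L, M, N, O, P, Q → R.
Second component — each term is the sum of the two before it: 5, 2, 7, 9, 16, 25, 41 → 66.
So the next code is R/66.

R/66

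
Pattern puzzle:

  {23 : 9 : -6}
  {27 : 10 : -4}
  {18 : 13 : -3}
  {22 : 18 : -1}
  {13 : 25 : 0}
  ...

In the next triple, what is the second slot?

34

Second slot: differences are 1, 3, 5, … (increasing by 2 each time); 9, 10, 13, 18, 25 → 34.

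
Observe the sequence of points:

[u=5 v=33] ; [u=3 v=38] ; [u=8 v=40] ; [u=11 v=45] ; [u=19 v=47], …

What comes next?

U: each term is the sum of the two before it, so 5, 3, 8, 11, 19 → 30.
V: 33, 38, 40, 45, 47 → 52 (alternating steps +5, +2, +5, +2, …).
Combining the parts gives [u=30 v=52].

[u=30 v=52]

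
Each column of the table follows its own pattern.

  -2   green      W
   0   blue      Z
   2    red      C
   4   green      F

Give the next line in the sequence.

First component: -2, 0, 2, 4 → 6 (+2 each step).
Colour goes green, blue, red, green → blue (repeats green → blue → red).
Letter: letters move forward 3 places in the alphabet, wrapping Z→A, so W, Z, C, F → I.
Combining the parts gives 6  blue  I.

6  blue  I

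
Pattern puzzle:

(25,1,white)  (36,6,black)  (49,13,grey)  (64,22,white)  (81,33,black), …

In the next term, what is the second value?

46

Second value: 1, 6, 13, 22, 33 → 46 (differences are 5, 7, 9, … (increasing by 2 each time)).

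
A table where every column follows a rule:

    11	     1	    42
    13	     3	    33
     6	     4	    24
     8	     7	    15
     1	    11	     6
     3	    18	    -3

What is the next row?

First component goes 11, 13, 6, 8, 1, 3 → -4 (alternating steps +2, −7, +2, −7, …).
Second component: each term is the sum of the two before it, so 1, 3, 4, 7, 11, 18 → 29.
Third component: −9 each step, so 42, 33, 24, 15, 6, -3 → -12.
So the next row is -4  29  -12.

-4  29  -12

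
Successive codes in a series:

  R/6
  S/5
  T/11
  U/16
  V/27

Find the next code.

Letter — letters move forward 1 place in the alphabet: R, S, T, U, V → W.
Second component: each term is the sum of the two before it, so 6, 5, 11, 16, 27 → 43.
So the next code is W/43.

W/43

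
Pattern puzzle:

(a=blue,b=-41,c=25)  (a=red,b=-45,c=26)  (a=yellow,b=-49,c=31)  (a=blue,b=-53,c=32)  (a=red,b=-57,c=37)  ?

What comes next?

(a=yellow,b=-61,c=38)

A — repeats blue → red → yellow: blue, red, yellow, blue, red → yellow.
B: −4 each step; -41, -45, -49, -53, -57 → -61.
C: alternating steps +1, +5, +1, +5, …, so 25, 26, 31, 32, 37 → 38.
Putting it together: (a=yellow,b=-61,c=38).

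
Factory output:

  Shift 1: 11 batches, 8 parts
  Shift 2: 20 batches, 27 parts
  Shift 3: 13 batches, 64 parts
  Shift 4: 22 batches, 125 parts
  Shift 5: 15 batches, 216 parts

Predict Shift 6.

Batches: alternating steps +9, −7, +9, −7, …, so 11, 20, 13, 22, 15 → 24.
Parts goes 8, 27, 64, 125, 216 → 343 (perfect cubes: 2³, 3³, 4³, …).
Combining the parts gives 24 batches, 343 parts.

24 batches, 343 parts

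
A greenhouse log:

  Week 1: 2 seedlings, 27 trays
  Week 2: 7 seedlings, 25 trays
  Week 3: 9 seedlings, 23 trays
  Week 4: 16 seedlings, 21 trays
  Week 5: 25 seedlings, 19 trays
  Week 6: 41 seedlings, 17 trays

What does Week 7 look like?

Seedlings: 2, 7, 9, 16, 25, 41 → 66 (each term is the sum of the two before it).
Trays: 27, 25, 23, 21, 19, 17 → 15 (−2 each step).
Putting it together: 66 seedlings, 15 trays.

66 seedlings, 15 trays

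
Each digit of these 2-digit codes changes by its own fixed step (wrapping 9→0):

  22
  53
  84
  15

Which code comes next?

46

First digit — +3 each step, mod 10: 2, 5, 8, 1 → 4.
Second digit: +1 each step, mod 10, so 2, 3, 4, 5 → 6.
So the next code is 46.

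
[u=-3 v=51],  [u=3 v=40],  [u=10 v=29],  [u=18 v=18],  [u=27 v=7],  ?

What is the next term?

U: differences are 6, 7, 8, … (increasing by 1 each time), so -3, 3, 10, 18, 27 → 37.
V — −11 each step: 51, 40, 29, 18, 7 → -4.
So the next term is [u=37 v=-4].

[u=37 v=-4]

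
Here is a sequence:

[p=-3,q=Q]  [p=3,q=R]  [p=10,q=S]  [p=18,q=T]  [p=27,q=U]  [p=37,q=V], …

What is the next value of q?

W

Q: letters move forward 1 place in the alphabet; Q, R, S, T, U, V → W.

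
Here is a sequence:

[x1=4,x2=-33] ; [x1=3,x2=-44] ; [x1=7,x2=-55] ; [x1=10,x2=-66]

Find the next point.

X1 — each term is the sum of the two before it: 4, 3, 7, 10 → 17.
X2: −11 each step, so -33, -44, -55, -66 → -77.
So the next point is [x1=17,x2=-77].

[x1=17,x2=-77]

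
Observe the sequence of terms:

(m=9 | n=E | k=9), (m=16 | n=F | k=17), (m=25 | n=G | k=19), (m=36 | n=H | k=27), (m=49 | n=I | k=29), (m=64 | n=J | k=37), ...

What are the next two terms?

(m=81 | n=K | k=39), (m=100 | n=L | k=47)

M: 9, 16, 25, 36, 49, 64 → 81 → 100 (perfect squares: 3², 4², 5², …).
N: letters move forward 1 place in the alphabet; E, F, G, H, I, J → K → L.
K: alternating steps +8, +2, +8, +2, …, so 9, 17, 19, 27, 29, 37 → 39 → 47.
So the next two terms are (m=81 | n=K | k=39) and (m=100 | n=L | k=47).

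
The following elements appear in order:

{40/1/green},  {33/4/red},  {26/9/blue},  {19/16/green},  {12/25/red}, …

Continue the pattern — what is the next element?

First component — −7 each step: 40, 33, 26, 19, 12 → 5.
Second component: perfect squares: 1², 2², 3², …, so 1, 4, 9, 16, 25 → 36.
For the colour, repeats green → red → blue: green, red, blue, green, red → blue.
So the next element is {5/36/blue}.

{5/36/blue}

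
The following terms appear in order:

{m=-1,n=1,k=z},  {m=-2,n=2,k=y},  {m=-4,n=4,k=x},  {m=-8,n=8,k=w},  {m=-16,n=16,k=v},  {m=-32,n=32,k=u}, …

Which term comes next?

M goes -1, -2, -4, -8, -16, -32 → -64 (×2 each step).
N: ×2 each step; 1, 2, 4, 8, 16, 32 → 64.
K: z, y, x, w, v, u → t (letters move back 1 place in the alphabet).
Putting it together: {m=-64,n=64,k=t}.

{m=-64,n=64,k=t}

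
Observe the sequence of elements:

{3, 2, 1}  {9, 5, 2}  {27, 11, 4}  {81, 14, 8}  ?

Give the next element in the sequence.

For the first coordinate, ×3 each step: 3, 9, 27, 81 → 243.
Second coordinate goes 2, 5, 11, 14 → 20 (alternating steps +3, +6, +3, +6, …).
Third coordinate: 1, 2, 4, 8 → 16 (×2 each step).
Putting it together: {243, 20, 16}.

{243, 20, 16}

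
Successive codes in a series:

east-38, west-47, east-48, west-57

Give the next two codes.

east-58 then west-67

Direction — alternates east ↔ west: east, west, east, west → east → west.
Second component: alternating steps +9, +1, +9, +1, …, so 38, 47, 48, 57 → 58 → 67.
So the next two codes are east-58 and west-67.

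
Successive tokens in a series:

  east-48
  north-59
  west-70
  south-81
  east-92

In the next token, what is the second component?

103

Second component: +11 each step; 48, 59, 70, 81, 92 → 103.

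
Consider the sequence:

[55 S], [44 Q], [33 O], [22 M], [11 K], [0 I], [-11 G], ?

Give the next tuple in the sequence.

First coordinate goes 55, 44, 33, 22, 11, 0, -11 → -22 (−11 each step).
Letter: letters move back 2 places in the alphabet, so S, Q, O, M, K, I, G → E.
So the next tuple is [-22 E].

[-22 E]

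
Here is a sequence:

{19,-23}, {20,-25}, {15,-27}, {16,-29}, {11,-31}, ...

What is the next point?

For the first coordinate, alternating steps +1, −5, +1, −5, …: 19, 20, 15, 16, 11 → 12.
Second coordinate — −2 each step: -23, -25, -27, -29, -31 → -33.
So the next point is {12,-33}.

{12,-33}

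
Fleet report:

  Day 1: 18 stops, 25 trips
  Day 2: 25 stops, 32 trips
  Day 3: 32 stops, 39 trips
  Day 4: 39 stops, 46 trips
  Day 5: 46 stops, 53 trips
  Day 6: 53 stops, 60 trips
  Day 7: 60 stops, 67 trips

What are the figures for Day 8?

Stops: +7 each step, so 18, 25, 32, 39, 46, 53, 60 → 67.
For the trips, always 7 more than the stops: 25, 32, 39, 46, 53, 60, 67 → 74.
Combining the parts gives 67 stops, 74 trips.

67 stops, 74 trips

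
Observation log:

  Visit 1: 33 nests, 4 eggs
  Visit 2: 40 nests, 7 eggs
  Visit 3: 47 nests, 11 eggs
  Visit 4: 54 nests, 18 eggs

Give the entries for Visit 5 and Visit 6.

61 nests, 29 eggs; 68 nests, 47 eggs

Nests — +7 each step: 33, 40, 47, 54 → 61 → 68.
Eggs — each term is the sum of the two before it: 4, 7, 11, 18 → 29 → 47.
Putting the parts together: 61 nests, 29 eggs and then 68 nests, 47 eggs.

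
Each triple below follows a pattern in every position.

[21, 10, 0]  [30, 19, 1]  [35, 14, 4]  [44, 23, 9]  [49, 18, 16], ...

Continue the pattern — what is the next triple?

[58, 27, 25]

For the first slot, alternating steps +9, +5, +9, +5, …: 21, 30, 35, 44, 49 → 58.
Second slot goes 10, 19, 14, 23, 18 → 27 (alternating steps +9, −5, +9, −5, …).
Third slot: 0, 1, 4, 9, 16 → 25 (differences are 1, 3, 5, … (increasing by 2 each time)).
Putting it together: [58, 27, 25].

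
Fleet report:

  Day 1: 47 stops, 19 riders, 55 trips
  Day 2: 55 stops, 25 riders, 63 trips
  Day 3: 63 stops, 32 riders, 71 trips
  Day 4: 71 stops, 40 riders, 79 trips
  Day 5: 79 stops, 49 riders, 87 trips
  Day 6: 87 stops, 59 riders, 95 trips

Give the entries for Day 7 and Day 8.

95 stops, 70 riders, 103 trips; 103 stops, 82 riders, 111 trips

Stops: 47, 55, 63, 71, 79, 87 → 95 → 103 (+8 each step).
Riders: differences are 6, 7, 8, … (increasing by 1 each time), so 19, 25, 32, 40, 49, 59 → 70 → 82.
Trips: always 8 more than the stops; 55, 63, 71, 79, 87, 95 → 103 → 111.
So the next two records are 95 stops, 70 riders, 103 trips and 103 stops, 82 riders, 111 trips.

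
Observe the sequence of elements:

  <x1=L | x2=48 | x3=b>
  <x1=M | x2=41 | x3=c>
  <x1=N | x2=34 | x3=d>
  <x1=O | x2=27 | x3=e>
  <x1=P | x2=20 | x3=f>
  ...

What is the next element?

<x1=Q | x2=13 | x3=g>

X1: letters move forward 1 place in the alphabet; L, M, N, O, P → Q.
For the x2, −7 each step: 48, 41, 34, 27, 20 → 13.
For the x3, letters move forward 1 place in the alphabet: b, c, d, e, f → g.
So the next element is <x1=Q | x2=13 | x3=g>.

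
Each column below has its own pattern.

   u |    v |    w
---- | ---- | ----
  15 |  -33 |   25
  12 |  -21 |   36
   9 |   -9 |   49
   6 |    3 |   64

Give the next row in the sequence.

3  15  81

Column u: −3 each step, so 15, 12, 9, 6 → 3.
Column v: +12 each step; -33, -21, -9, 3 → 15.
Column w: perfect squares: 5², 6², 7², …; 25, 36, 49, 64 → 81.
Combining the parts gives 3  15  81.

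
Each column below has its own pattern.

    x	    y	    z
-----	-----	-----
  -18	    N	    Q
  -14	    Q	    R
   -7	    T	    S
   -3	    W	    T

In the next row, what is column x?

4

Column x goes -18, -14, -7, -3 → 4 (alternating steps +4, +7, +4, +7, …).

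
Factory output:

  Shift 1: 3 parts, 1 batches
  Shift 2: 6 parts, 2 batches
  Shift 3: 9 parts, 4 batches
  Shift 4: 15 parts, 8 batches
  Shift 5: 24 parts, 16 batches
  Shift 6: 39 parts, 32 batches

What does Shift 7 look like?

63 parts, 64 batches

Parts — each term is the sum of the two before it: 3, 6, 9, 15, 24, 39 → 63.
Batches goes 1, 2, 4, 8, 16, 32 → 64 (×2 each step).
So the next row is 63 parts, 64 batches.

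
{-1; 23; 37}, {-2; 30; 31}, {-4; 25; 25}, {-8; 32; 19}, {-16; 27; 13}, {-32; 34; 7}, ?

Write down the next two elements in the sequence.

First slot: ×2 each step, so -1, -2, -4, -8, -16, -32 → -64 → -128.
Second slot goes 23, 30, 25, 32, 27, 34 → 29 → 36 (alternating steps +7, −5, +7, −5, …).
Third slot: −6 each step, so 37, 31, 25, 19, 13, 7 → 1 → -5.
So the next two elements are {-64; 29; 1} and {-128; 36; -5}.

{-64; 29; 1}, {-128; 36; -5}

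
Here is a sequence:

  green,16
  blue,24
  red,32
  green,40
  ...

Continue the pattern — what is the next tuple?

For the colour, repeats green → blue → red: green, blue, red, green → blue.
Second component: 16, 24, 32, 40 → 48 (+8 each step).
Putting it together: blue,48.

blue,48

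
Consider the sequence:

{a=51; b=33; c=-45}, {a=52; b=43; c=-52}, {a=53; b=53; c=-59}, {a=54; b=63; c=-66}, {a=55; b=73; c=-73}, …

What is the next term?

{a=56; b=83; c=-80}

A — +1 each step: 51, 52, 53, 54, 55 → 56.
B: +10 each step; 33, 43, 53, 63, 73 → 83.
C: −7 each step; -45, -52, -59, -66, -73 → -80.
Combining the parts gives {a=56; b=83; c=-80}.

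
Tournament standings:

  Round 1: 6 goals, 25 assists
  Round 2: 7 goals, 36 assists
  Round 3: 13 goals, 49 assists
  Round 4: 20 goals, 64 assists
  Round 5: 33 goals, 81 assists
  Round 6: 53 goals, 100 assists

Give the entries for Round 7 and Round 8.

86 goals, 121 assists; 139 goals, 144 assists

Goals — each term is the sum of the two before it: 6, 7, 13, 20, 33, 53 → 86 → 139.
Assists: 25, 36, 49, 64, 81, 100 → 121 → 144 (perfect squares: 5², 6², 7², …).
So the next two rows are 86 goals, 121 assists and 139 goals, 144 assists.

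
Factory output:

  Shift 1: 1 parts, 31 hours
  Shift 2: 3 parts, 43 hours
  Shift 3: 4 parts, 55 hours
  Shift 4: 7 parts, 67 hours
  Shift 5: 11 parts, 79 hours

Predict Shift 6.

Parts: each term is the sum of the two before it, so 1, 3, 4, 7, 11 → 18.
Hours: +12 each step; 31, 43, 55, 67, 79 → 91.
Combining the parts gives 18 parts, 91 hours.

18 parts, 91 hours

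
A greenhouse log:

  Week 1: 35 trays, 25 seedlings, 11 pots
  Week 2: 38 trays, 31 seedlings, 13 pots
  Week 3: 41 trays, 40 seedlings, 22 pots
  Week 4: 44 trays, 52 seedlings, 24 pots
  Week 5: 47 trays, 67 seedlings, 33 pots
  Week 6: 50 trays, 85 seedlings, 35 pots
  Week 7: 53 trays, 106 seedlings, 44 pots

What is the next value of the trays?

56

Trays — +3 each step: 35, 38, 41, 44, 47, 50, 53 → 56.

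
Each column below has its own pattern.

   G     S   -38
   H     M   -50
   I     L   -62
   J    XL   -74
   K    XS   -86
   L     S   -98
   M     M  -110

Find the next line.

Letter — letters move forward 1 place in the alphabet: G, H, I, J, K, L, M → N.
Size: S, M, L, XL, XS, S, M → L (repeats S → M → L → XL → XS).
Third component goes -38, -50, -62, -74, -86, -98, -110 → -122 (−12 each step).
Combining the parts gives N  L  -122.

N  L  -122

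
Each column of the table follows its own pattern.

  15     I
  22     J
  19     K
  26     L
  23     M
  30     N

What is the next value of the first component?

27

First component goes 15, 22, 19, 26, 23, 30 → 27 (alternating steps +7, −3, +7, −3, …).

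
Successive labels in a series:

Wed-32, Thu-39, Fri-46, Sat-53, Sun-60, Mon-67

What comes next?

For the day, runs through the weekdays Mon→Sun: Wed, Thu, Fri, Sat, Sun, Mon → Tue.
Second component: +7 each step; 32, 39, 46, 53, 60, 67 → 74.
Putting it together: Tue-74.

Tue-74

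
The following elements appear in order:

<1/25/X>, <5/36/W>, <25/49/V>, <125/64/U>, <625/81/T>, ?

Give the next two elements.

First entry — ×5 each step: 1, 5, 25, 125, 625 → 3125 → 15625.
Second entry: perfect squares: 5², 6², 7², …; 25, 36, 49, 64, 81 → 100 → 121.
Letter: letters move back 1 place in the alphabet, so X, W, V, U, T → S → R.
So the next two elements are <3125/100/S> and <15625/121/R>.

<3125/100/S>, <15625/121/R>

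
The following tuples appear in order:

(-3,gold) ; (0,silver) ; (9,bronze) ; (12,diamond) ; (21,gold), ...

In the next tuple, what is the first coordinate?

First coordinate: alternating steps +3, +9, +3, +9, …, so -3, 0, 9, 12, 21 → 24.
For the rank, repeats gold → silver → bronze → diamond: gold, silver, bronze, diamond, gold → silver.

24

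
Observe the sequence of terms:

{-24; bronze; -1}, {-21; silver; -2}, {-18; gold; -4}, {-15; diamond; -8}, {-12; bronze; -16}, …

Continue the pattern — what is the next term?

{-9; silver; -32}

First coordinate: +3 each step; -24, -21, -18, -15, -12 → -9.
Rank goes bronze, silver, gold, diamond, bronze → silver (repeats bronze → silver → gold → diamond).
For the third coordinate, ×2 each step: -1, -2, -4, -8, -16 → -32.
Putting it together: {-9; silver; -32}.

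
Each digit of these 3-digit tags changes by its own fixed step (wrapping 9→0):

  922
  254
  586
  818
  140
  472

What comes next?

First digit: 9, 2, 5, 8, 1, 4 → 7 (+3 each step, mod 10).
Second digit: 2, 5, 8, 1, 4, 7 → 0 (+3 each step, mod 10).
Third digit: 2, 4, 6, 8, 0, 2 → 4 (+2 each step, mod 10).
Putting it together: 704.

704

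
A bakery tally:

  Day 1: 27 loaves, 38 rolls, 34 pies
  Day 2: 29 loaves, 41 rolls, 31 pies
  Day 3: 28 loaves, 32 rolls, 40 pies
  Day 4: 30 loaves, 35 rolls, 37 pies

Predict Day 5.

Loaves goes 27, 29, 28, 30 → 29 (alternating steps +2, −1, +2, −1, …).
For the rolls, alternating steps +3, −9, +3, −9, …: 38, 41, 32, 35 → 26.
Pies goes 34, 31, 40, 37 → 46 (together with the rolls always sums to 72).
Putting it together: 29 loaves, 26 rolls, 46 pies.

29 loaves, 26 rolls, 46 pies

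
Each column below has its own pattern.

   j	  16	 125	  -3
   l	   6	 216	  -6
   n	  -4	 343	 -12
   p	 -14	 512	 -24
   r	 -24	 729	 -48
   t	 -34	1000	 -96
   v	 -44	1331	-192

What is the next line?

x  -54  1728  -384

For the letter, letters move forward 2 places in the alphabet: j, l, n, p, r, t, v → x.
For the second component, −10 each step: 16, 6, -4, -14, -24, -34, -44 → -54.
For the third component, perfect cubes: 5³, 6³, 7³, …: 125, 216, 343, 512, 729, 1000, 1331 → 1728.
Fourth component: -3, -6, -12, -24, -48, -96, -192 → -384 (×2 each step).
Putting it together: x  -54  1728  -384.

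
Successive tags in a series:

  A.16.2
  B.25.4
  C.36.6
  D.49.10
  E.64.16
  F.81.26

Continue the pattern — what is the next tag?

Letter goes A, B, C, D, E, F → G (letters move forward 1 place in the alphabet).
For the second component, perfect squares: 4², 5², 6², …: 16, 25, 36, 49, 64, 81 → 100.
Third component: 2, 4, 6, 10, 16, 26 → 42 (each term is the sum of the two before it).
So the next tag is G.100.42.

G.100.42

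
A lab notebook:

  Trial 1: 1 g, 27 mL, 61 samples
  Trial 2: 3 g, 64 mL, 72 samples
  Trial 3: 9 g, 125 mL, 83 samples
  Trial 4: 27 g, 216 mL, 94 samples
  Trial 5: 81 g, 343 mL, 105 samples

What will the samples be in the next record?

116

Samples goes 61, 72, 83, 94, 105 → 116 (+11 each step).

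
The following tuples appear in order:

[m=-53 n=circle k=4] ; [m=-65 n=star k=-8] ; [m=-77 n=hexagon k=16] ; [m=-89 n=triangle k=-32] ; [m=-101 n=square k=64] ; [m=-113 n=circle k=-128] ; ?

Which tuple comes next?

M: −12 each step; -53, -65, -77, -89, -101, -113 → -125.
N: circle, star, hexagon, triangle, square, circle → star (repeats circle → star → hexagon → triangle → square).
K: ×(-2) each step, so 4, -8, 16, -32, 64, -128 → 256.
Putting it together: [m=-125 n=star k=256].

[m=-125 n=star k=256]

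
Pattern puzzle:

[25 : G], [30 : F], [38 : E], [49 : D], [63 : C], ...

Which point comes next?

[80 : B]

First part — differences are 5, 8, 11, … (increasing by 3 each time): 25, 30, 38, 49, 63 → 80.
Letter: letters move back 1 place in the alphabet; G, F, E, D, C → B.
Putting it together: [80 : B].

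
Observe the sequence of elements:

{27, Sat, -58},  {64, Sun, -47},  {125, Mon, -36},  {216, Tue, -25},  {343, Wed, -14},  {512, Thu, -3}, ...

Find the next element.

{729, Fri, 8}

First component: perfect cubes: 3³, 4³, 5³, …, so 27, 64, 125, 216, 343, 512 → 729.
Day: Sat, Sun, Mon, Tue, Wed, Thu → Fri (runs through the weekdays Mon→Sun).
Third component: +11 each step; -58, -47, -36, -25, -14, -3 → 8.
Combining the parts gives {729, Fri, 8}.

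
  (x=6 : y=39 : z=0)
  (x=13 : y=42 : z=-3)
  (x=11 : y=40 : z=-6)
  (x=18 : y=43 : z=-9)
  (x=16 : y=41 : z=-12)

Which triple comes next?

X: alternating steps +7, −2, +7, −2, …; 6, 13, 11, 18, 16 → 23.
Y: alternating steps +3, −2, +3, −2, …, so 39, 42, 40, 43, 41 → 44.
Z — −3 each step: 0, -3, -6, -9, -12 → -15.
Combining the parts gives (x=23 : y=44 : z=-15).

(x=23 : y=44 : z=-15)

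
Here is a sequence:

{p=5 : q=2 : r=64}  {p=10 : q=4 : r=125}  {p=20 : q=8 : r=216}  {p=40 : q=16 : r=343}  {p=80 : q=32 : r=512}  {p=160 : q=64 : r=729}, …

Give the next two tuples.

P: ×2 each step; 5, 10, 20, 40, 80, 160 → 320 → 640.
Q — ×2 each step: 2, 4, 8, 16, 32, 64 → 128 → 256.
R goes 64, 125, 216, 343, 512, 729 → 1000 → 1331 (perfect cubes: 4³, 5³, 6³, …).
So the next two tuples are {p=320 : q=128 : r=1000} and {p=640 : q=256 : r=1331}.

{p=320 : q=128 : r=1000}, {p=640 : q=256 : r=1331}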